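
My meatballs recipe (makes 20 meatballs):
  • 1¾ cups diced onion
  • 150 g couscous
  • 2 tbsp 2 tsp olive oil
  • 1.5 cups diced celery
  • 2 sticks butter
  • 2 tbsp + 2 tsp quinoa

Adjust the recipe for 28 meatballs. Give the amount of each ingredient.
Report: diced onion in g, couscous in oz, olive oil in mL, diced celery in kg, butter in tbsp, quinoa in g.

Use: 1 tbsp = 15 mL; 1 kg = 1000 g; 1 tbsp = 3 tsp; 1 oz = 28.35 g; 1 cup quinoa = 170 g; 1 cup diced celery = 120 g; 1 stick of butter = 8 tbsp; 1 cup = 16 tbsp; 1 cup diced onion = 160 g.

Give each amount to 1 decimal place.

Scaling factor: 28/20 = 7/5 = 1.4.
diced onion: 1.75 cup × 7/5 × 160 g/cup = 392.0 g
couscous: 150 g × 7/5 ÷ 28.35 g/oz ≈ 7.4 oz
olive oil: (2 tbsp + 2 tsp = 8/3 tbsp) × 7/5 × 15 mL/tbsp = 56.0 mL
diced celery: 1.5 cup × 7/5 × 120 g/cup ÷ 1000 g/kg ≈ 0.3 kg
butter: 2 stick × 7/5 × 8 tbsp/stick = 22.4 tbsp
quinoa: (2 tbsp + 2 tsp = 8/3 tbsp) × 7/5 ÷ 16 tbsp/cup × 170 g/cup ≈ 39.7 g

diced onion: 392.0 g; couscous: 7.4 oz; olive oil: 56.0 mL; diced celery: 0.3 kg; butter: 22.4 tbsp; quinoa: 39.7 g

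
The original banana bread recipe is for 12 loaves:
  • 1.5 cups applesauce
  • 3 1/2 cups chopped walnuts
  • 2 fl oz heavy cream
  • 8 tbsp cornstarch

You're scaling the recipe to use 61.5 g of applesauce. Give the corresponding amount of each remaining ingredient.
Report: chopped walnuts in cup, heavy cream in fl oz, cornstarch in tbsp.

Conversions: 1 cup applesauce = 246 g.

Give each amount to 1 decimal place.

chopped walnuts: 0.6 cup; heavy cream: 0.3 fl oz; cornstarch: 1.3 tbsp

The original recipe has 369 g of applesauce, so the scaling factor is 61.5 ÷ 369 = 1/6.
chopped walnuts: 3.5 cup × 1/6 ≈ 0.6 cup
heavy cream: 2 fl oz × 1/6 ≈ 0.3 fl oz
cornstarch: 8 tbsp × 1/6 ≈ 1.3 tbsp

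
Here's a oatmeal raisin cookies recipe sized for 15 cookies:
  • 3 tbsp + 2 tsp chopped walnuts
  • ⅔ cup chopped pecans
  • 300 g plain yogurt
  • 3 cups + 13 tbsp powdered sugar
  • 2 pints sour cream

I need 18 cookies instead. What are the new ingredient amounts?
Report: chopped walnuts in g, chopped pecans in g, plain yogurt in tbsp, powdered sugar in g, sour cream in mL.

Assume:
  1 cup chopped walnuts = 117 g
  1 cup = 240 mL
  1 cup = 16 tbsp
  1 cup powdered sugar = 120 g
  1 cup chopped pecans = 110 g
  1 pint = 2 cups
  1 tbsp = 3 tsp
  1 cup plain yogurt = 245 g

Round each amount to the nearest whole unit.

Scaling factor: 18/15 = 6/5 = 1.2.
chopped walnuts: (3 tbsp + 2 tsp = 11/3 tbsp) × 6/5 ÷ 16 tbsp/cup × 117 g/cup ≈ 32 g
chopped pecans: 2/3 cup × 6/5 × 110 g/cup = 88 g
plain yogurt: 300 g × 6/5 ÷ 245 g/cup × 16 tbsp/cup ≈ 24 tbsp
powdered sugar: (3 cup + 13 tbsp = 3.8125 cup) × 6/5 × 120 g/cup = 549 g
sour cream: 2 pint × 6/5 × 2 cup/pint × 240 mL/cup = 1152 mL

chopped walnuts: 32 g; chopped pecans: 88 g; plain yogurt: 24 tbsp; powdered sugar: 549 g; sour cream: 1152 mL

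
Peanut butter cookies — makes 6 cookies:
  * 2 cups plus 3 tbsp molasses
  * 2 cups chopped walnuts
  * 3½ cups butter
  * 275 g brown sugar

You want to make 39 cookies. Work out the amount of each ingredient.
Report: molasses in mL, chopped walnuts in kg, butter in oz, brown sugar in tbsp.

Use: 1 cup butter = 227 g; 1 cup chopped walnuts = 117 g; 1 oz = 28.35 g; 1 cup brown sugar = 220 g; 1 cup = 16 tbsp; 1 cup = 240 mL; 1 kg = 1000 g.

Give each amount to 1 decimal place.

Scaling factor: 39/6 = 13/2 = 6.5.
molasses: (2 cup + 3 tbsp = 2.1875 cup) × 13/2 × 240 mL/cup = 3412.5 mL
chopped walnuts: 2 cup × 13/2 × 117 g/cup ÷ 1000 g/kg ≈ 1.5 kg
butter: 3.5 cup × 13/2 × 227 g/cup ÷ 28.35 g/oz ≈ 182.2 oz
brown sugar: 275 g × 13/2 ÷ 220 g/cup × 16 tbsp/cup = 130.0 tbsp

molasses: 3412.5 mL; chopped walnuts: 1.5 kg; butter: 182.2 oz; brown sugar: 130.0 tbsp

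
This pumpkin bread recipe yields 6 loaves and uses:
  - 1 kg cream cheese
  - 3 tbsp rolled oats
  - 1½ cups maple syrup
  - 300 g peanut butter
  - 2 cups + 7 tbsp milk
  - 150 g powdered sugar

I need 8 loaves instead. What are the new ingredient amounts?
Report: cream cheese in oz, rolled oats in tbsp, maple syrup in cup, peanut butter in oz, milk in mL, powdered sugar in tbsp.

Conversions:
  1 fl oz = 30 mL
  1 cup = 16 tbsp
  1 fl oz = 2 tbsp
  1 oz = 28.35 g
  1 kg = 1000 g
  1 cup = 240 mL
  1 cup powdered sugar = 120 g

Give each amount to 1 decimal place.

Scaling factor: 8/6 = 4/3.
cream cheese: 1 kg × 4/3 × 1000 g/kg ÷ 28.35 g/oz ≈ 47.0 oz
rolled oats: 3 tbsp × 4/3 = 4.0 tbsp
maple syrup: 1.5 cup × 4/3 = 2.0 cup
peanut butter: 300 g × 4/3 ÷ 28.35 g/oz ≈ 14.1 oz
milk: (2 cup + 7 tbsp = 2.4375 cup) × 4/3 × 240 mL/cup = 780.0 mL
powdered sugar: 150 g × 4/3 ÷ 120 g/cup × 16 tbsp/cup ≈ 26.7 tbsp

cream cheese: 47.0 oz; rolled oats: 4.0 tbsp; maple syrup: 2.0 cup; peanut butter: 14.1 oz; milk: 780.0 mL; powdered sugar: 26.7 tbsp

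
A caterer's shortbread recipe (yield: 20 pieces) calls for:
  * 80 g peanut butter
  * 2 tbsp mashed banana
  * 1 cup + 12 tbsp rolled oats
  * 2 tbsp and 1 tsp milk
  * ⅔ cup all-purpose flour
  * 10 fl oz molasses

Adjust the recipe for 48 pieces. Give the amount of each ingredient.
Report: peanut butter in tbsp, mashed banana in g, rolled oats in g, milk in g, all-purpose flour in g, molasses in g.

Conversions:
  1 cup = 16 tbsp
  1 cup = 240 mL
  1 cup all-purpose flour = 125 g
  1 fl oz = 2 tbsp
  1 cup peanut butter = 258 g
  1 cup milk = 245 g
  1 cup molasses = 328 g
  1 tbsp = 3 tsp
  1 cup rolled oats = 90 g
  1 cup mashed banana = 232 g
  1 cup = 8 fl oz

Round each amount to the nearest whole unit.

peanut butter: 12 tbsp; mashed banana: 70 g; rolled oats: 378 g; milk: 86 g; all-purpose flour: 200 g; molasses: 984 g

Scaling factor: 48/20 = 12/5 = 2.4.
peanut butter: 80 g × 12/5 ÷ 258 g/cup × 16 tbsp/cup ≈ 12 tbsp
mashed banana: 2 tbsp × 12/5 ÷ 16 tbsp/cup × 232 g/cup ≈ 70 g
rolled oats: (1 cup + 12 tbsp = 1.75 cup) × 12/5 × 90 g/cup = 378 g
milk: (2 tbsp + 1 tsp = 7/3 tbsp) × 12/5 ÷ 16 tbsp/cup × 245 g/cup ≈ 86 g
all-purpose flour: 2/3 cup × 12/5 × 125 g/cup = 200 g
molasses: 10 fl oz × 12/5 ÷ 8 fl oz/cup × 328 g/cup = 984 g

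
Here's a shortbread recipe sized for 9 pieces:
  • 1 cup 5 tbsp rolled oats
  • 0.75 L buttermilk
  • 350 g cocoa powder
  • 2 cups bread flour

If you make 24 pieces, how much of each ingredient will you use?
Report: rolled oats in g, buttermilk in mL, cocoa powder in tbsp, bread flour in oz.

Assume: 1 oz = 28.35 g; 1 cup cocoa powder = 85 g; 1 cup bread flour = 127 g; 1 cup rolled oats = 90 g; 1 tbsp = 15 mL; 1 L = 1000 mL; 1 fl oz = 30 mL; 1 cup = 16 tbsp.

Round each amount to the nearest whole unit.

Scaling factor: 24/9 = 8/3.
rolled oats: (1 cup + 5 tbsp = 1.3125 cup) × 8/3 × 90 g/cup = 315 g
buttermilk: 0.75 L × 8/3 × 1000 mL/L = 2000 mL
cocoa powder: 350 g × 8/3 ÷ 85 g/cup × 16 tbsp/cup ≈ 176 tbsp
bread flour: 2 cup × 8/3 × 127 g/cup ÷ 28.35 g/oz ≈ 24 oz

rolled oats: 315 g; buttermilk: 2000 mL; cocoa powder: 176 tbsp; bread flour: 24 oz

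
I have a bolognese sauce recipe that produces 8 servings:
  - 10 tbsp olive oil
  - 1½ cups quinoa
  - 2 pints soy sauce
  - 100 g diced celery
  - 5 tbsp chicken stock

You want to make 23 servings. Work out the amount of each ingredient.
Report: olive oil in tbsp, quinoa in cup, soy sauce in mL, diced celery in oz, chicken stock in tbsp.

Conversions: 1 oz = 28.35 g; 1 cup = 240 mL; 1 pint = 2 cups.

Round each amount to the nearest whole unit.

Scaling factor: 23/8 = 2.875.
olive oil: 10 tbsp × 23/8 ≈ 29 tbsp
quinoa: 1.5 cup × 23/8 ≈ 4 cup
soy sauce: 2 pint × 23/8 × 2 cup/pint × 240 mL/cup = 2760 mL
diced celery: 100 g × 23/8 ÷ 28.35 g/oz ≈ 10 oz
chicken stock: 5 tbsp × 23/8 ≈ 14 tbsp

olive oil: 29 tbsp; quinoa: 4 cup; soy sauce: 2760 mL; diced celery: 10 oz; chicken stock: 14 tbsp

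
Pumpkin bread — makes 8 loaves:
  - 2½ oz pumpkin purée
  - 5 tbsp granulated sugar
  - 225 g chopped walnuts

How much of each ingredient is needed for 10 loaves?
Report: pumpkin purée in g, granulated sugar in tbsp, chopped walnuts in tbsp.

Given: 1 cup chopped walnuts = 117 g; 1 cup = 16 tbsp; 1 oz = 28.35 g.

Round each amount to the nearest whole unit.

pumpkin purée: 89 g; granulated sugar: 6 tbsp; chopped walnuts: 38 tbsp

Scaling factor: 10/8 = 5/4 = 1.25.
pumpkin purée: 2.5 oz × 5/4 × 28.35 g/oz ≈ 89 g
granulated sugar: 5 tbsp × 5/4 ≈ 6 tbsp
chopped walnuts: 225 g × 5/4 ÷ 117 g/cup × 16 tbsp/cup ≈ 38 tbsp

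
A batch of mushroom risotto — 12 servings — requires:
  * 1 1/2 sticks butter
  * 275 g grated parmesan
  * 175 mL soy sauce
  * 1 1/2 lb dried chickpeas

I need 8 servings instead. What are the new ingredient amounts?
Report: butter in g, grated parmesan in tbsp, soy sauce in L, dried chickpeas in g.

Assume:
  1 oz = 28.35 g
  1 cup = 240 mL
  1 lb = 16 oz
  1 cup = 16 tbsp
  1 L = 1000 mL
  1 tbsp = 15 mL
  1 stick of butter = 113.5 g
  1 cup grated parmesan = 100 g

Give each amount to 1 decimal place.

Scaling factor: 8/12 = 2/3.
butter: 1.5 stick × 2/3 × 113.5 g/stick = 113.5 g
grated parmesan: 275 g × 2/3 ÷ 100 g/cup × 16 tbsp/cup ≈ 29.3 tbsp
soy sauce: 175 mL × 2/3 ÷ 1000 mL/L ≈ 0.1 L
dried chickpeas: 1.5 lb × 2/3 × 16 oz/lb × 28.35 g/oz = 453.6 g

butter: 113.5 g; grated parmesan: 29.3 tbsp; soy sauce: 0.1 L; dried chickpeas: 453.6 g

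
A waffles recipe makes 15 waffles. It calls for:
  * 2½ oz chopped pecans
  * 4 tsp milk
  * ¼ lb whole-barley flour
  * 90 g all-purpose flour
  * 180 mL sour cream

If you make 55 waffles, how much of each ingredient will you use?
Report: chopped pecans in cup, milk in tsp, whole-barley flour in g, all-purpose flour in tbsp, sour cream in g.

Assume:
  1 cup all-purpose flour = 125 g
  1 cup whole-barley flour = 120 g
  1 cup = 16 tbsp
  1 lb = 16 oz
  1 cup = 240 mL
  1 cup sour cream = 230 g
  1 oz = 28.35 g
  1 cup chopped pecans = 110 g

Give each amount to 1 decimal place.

Scaling factor: 55/15 = 11/3.
chopped pecans: 2.5 oz × 11/3 × 28.35 g/oz ÷ 110 g/cup ≈ 2.4 cup
milk: 4 tsp × 11/3 ≈ 14.7 tsp
whole-barley flour: 0.25 lb × 11/3 × 16 oz/lb × 28.35 g/oz = 415.8 g
all-purpose flour: 90 g × 11/3 ÷ 125 g/cup × 16 tbsp/cup ≈ 42.2 tbsp
sour cream: 180 mL × 11/3 ÷ 240 mL/cup × 230 g/cup = 632.5 g

chopped pecans: 2.4 cup; milk: 14.7 tsp; whole-barley flour: 415.8 g; all-purpose flour: 42.2 tbsp; sour cream: 632.5 g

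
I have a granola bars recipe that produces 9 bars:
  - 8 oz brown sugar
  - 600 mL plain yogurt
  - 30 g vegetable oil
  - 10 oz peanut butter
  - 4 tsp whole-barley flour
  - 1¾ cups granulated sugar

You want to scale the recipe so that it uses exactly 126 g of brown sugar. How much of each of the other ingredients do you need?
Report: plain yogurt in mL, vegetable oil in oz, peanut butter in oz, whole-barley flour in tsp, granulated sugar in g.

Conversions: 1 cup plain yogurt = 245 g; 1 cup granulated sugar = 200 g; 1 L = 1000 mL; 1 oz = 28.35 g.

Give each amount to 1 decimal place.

plain yogurt: 333.3 mL; vegetable oil: 0.6 oz; peanut butter: 5.6 oz; whole-barley flour: 2.2 tsp; granulated sugar: 194.4 g

The original recipe has 226.8 g of brown sugar, so the scaling factor is 126 ÷ 226.8 = 5/9.
plain yogurt: 600 mL × 5/9 ≈ 333.3 mL
vegetable oil: 30 g × 5/9 ÷ 28.35 g/oz ≈ 0.6 oz
peanut butter: 10 oz × 5/9 ≈ 5.6 oz
whole-barley flour: 4 tsp × 5/9 ≈ 2.2 tsp
granulated sugar: 1.75 cup × 5/9 × 200 g/cup ≈ 194.4 g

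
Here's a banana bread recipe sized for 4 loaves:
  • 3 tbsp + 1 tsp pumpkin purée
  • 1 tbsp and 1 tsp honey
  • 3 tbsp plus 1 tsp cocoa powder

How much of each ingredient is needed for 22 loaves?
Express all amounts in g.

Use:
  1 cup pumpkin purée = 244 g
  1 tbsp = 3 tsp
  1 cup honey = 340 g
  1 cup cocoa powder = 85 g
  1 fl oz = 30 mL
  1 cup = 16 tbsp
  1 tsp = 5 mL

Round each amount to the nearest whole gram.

Scaling factor: 22/4 = 11/2 = 5.5.
pumpkin purée: (3 tbsp + 1 tsp = 10/3 tbsp) × 11/2 ÷ 16 tbsp/cup × 244 g/cup ≈ 280 g
honey: (1 tbsp + 1 tsp = 4/3 tbsp) × 11/2 ÷ 16 tbsp/cup × 340 g/cup ≈ 156 g
cocoa powder: (3 tbsp + 1 tsp = 10/3 tbsp) × 11/2 ÷ 16 tbsp/cup × 85 g/cup ≈ 97 g

pumpkin purée: 280 g; honey: 156 g; cocoa powder: 97 g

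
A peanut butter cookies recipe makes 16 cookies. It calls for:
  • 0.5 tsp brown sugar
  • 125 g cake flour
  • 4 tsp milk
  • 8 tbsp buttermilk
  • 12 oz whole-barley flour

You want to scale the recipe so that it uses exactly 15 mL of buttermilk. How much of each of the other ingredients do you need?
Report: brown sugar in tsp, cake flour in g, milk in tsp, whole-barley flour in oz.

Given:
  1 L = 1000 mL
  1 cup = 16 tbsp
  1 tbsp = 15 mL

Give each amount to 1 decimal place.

brown sugar: 0.1 tsp; cake flour: 15.6 g; milk: 0.5 tsp; whole-barley flour: 1.5 oz

The original recipe has 120 mL of buttermilk, so the scaling factor is 15 ÷ 120 = 1/8 = 0.125.
brown sugar: 0.5 tsp × 1/8 ≈ 0.1 tsp
cake flour: 125 g × 1/8 ≈ 15.6 g
milk: 4 tsp × 1/8 = 0.5 tsp
whole-barley flour: 12 oz × 1/8 = 1.5 oz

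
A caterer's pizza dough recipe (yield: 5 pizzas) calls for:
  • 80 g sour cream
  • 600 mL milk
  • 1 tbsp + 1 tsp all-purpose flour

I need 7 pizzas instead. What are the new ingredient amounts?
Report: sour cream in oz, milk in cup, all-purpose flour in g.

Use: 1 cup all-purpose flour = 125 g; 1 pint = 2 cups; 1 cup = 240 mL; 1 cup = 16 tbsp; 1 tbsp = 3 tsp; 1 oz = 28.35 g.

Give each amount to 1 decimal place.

sour cream: 4.0 oz; milk: 3.5 cup; all-purpose flour: 14.6 g

Scaling factor: 7/5 = 1.4.
sour cream: 80 g × 7/5 ÷ 28.35 g/oz ≈ 4.0 oz
milk: 600 mL × 7/5 ÷ 240 mL/cup = 3.5 cup
all-purpose flour: (1 tbsp + 1 tsp = 4/3 tbsp) × 7/5 ÷ 16 tbsp/cup × 125 g/cup ≈ 14.6 g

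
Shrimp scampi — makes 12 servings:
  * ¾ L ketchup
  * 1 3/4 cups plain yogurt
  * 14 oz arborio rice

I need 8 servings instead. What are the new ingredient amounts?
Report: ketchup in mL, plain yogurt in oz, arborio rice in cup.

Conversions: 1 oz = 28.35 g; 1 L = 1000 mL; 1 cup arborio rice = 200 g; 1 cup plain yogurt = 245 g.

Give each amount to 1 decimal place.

Scaling factor: 8/12 = 2/3.
ketchup: 0.75 L × 2/3 × 1000 mL/L = 500.0 mL
plain yogurt: 1.75 cup × 2/3 × 245 g/cup ÷ 28.35 g/oz ≈ 10.1 oz
arborio rice: 14 oz × 2/3 × 28.35 g/oz ÷ 200 g/cup ≈ 1.3 cup

ketchup: 500.0 mL; plain yogurt: 10.1 oz; arborio rice: 1.3 cup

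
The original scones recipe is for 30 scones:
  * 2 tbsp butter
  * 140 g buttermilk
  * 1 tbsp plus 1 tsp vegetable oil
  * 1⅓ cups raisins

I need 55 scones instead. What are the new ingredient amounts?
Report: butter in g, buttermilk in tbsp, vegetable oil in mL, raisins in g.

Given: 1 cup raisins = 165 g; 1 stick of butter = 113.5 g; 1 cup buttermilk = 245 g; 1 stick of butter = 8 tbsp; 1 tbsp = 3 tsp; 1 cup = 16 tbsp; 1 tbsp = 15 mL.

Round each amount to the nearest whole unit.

Scaling factor: 55/30 = 11/6.
butter: 2 tbsp × 11/6 ÷ 8 tbsp/stick × 113.5 g/stick ≈ 52 g
buttermilk: 140 g × 11/6 ÷ 245 g/cup × 16 tbsp/cup ≈ 17 tbsp
vegetable oil: (1 tbsp + 1 tsp = 4/3 tbsp) × 11/6 × 15 mL/tbsp ≈ 37 mL
raisins: 4/3 cup × 11/6 × 165 g/cup ≈ 403 g

butter: 52 g; buttermilk: 17 tbsp; vegetable oil: 37 mL; raisins: 403 g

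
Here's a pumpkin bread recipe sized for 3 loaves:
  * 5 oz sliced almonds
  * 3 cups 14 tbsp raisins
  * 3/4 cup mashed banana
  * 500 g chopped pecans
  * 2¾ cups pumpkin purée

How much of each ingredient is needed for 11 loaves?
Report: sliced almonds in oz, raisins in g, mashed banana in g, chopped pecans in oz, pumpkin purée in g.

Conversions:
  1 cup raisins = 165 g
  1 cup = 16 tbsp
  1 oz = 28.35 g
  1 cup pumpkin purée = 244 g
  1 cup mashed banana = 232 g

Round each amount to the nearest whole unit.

Scaling factor: 11/3.
sliced almonds: 5 oz × 11/3 ≈ 18 oz
raisins: (3 cup + 14 tbsp = 3.875 cup) × 11/3 × 165 g/cup ≈ 2344 g
mashed banana: 0.75 cup × 11/3 × 232 g/cup = 638 g
chopped pecans: 500 g × 11/3 ÷ 28.35 g/oz ≈ 65 oz
pumpkin purée: 2.75 cup × 11/3 × 244 g/cup ≈ 2460 g

sliced almonds: 18 oz; raisins: 2344 g; mashed banana: 638 g; chopped pecans: 65 oz; pumpkin purée: 2460 g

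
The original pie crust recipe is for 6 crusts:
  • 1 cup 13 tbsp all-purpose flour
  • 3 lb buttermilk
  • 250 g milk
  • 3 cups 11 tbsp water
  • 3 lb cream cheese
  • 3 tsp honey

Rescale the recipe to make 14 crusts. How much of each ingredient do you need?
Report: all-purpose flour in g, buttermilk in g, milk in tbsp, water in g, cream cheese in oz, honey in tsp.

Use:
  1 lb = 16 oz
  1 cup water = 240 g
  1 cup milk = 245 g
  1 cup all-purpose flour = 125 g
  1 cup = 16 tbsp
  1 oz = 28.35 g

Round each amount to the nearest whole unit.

Scaling factor: 14/6 = 7/3.
all-purpose flour: (1 cup + 13 tbsp = 1.8125 cup) × 7/3 × 125 g/cup ≈ 529 g
buttermilk: 3 lb × 7/3 × 16 oz/lb × 28.35 g/oz ≈ 3175 g
milk: 250 g × 7/3 ÷ 245 g/cup × 16 tbsp/cup ≈ 38 tbsp
water: (3 cup + 11 tbsp = 3.6875 cup) × 7/3 × 240 g/cup = 2065 g
cream cheese: 3 lb × 7/3 × 16 oz/lb = 112 oz
honey: 3 tsp × 7/3 = 7 tsp

all-purpose flour: 529 g; buttermilk: 3175 g; milk: 38 tbsp; water: 2065 g; cream cheese: 112 oz; honey: 7 tsp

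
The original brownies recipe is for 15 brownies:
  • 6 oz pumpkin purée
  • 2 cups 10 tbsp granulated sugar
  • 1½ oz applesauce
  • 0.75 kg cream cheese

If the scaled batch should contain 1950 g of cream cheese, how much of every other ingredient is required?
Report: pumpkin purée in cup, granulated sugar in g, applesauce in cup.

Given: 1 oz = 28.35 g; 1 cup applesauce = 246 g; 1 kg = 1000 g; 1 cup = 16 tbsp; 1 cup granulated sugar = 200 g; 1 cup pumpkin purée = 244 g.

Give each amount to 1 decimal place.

pumpkin purée: 1.8 cup; granulated sugar: 1365.0 g; applesauce: 0.4 cup

The original recipe has 750 g of cream cheese, so the scaling factor is 1950 ÷ 750 = 13/5 = 2.6.
pumpkin purée: 6 oz × 13/5 × 28.35 g/oz ÷ 244 g/cup ≈ 1.8 cup
granulated sugar: (2 cup + 10 tbsp = 2.625 cup) × 13/5 × 200 g/cup = 1365.0 g
applesauce: 1.5 oz × 13/5 × 28.35 g/oz ÷ 246 g/cup ≈ 0.4 cup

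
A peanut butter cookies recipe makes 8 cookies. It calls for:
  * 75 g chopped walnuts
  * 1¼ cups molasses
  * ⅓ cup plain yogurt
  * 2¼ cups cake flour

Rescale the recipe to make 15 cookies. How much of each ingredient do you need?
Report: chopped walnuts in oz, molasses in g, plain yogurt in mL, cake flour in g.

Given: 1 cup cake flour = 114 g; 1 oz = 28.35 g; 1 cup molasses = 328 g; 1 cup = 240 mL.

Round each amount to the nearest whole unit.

Scaling factor: 15/8 = 1.875.
chopped walnuts: 75 g × 15/8 ÷ 28.35 g/oz ≈ 5 oz
molasses: 1.25 cup × 15/8 × 328 g/cup ≈ 769 g
plain yogurt: 1/3 cup × 15/8 × 240 mL/cup = 150 mL
cake flour: 2.25 cup × 15/8 × 114 g/cup ≈ 481 g

chopped walnuts: 5 oz; molasses: 769 g; plain yogurt: 150 mL; cake flour: 481 g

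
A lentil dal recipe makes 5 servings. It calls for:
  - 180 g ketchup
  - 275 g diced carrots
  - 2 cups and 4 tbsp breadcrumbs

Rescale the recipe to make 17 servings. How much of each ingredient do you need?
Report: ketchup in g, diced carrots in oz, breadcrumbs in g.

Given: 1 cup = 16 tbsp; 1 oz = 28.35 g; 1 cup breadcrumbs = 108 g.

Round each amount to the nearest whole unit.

Scaling factor: 17/5 = 3.4.
ketchup: 180 g × 17/5 = 612 g
diced carrots: 275 g × 17/5 ÷ 28.35 g/oz ≈ 33 oz
breadcrumbs: (2 cup + 4 tbsp = 2.25 cup) × 17/5 × 108 g/cup ≈ 826 g

ketchup: 612 g; diced carrots: 33 oz; breadcrumbs: 826 g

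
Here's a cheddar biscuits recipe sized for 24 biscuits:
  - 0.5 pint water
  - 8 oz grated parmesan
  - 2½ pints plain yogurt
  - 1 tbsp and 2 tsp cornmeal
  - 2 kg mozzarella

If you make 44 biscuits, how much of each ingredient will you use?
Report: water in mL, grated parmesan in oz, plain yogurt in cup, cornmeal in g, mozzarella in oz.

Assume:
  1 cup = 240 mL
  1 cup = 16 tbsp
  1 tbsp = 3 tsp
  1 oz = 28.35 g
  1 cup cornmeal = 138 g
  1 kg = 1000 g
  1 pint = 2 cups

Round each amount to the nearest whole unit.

water: 440 mL; grated parmesan: 15 oz; plain yogurt: 9 cup; cornmeal: 26 g; mozzarella: 129 oz

Scaling factor: 44/24 = 11/6.
water: 0.5 pint × 11/6 × 2 cup/pint × 240 mL/cup = 440 mL
grated parmesan: 8 oz × 11/6 ≈ 15 oz
plain yogurt: 2.5 pint × 11/6 × 2 cup/pint ≈ 9 cup
cornmeal: (1 tbsp + 2 tsp = 5/3 tbsp) × 11/6 ÷ 16 tbsp/cup × 138 g/cup ≈ 26 g
mozzarella: 2 kg × 11/6 × 1000 g/kg ÷ 28.35 g/oz ≈ 129 oz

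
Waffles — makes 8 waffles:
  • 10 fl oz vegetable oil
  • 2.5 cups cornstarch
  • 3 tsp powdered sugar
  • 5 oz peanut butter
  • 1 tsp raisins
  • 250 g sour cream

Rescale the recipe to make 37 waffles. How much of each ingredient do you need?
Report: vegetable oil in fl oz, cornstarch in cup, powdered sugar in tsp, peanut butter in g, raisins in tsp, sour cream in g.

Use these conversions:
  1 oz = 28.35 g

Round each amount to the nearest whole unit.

vegetable oil: 46 fl oz; cornstarch: 12 cup; powdered sugar: 14 tsp; peanut butter: 656 g; raisins: 5 tsp; sour cream: 1156 g

Scaling factor: 37/8 = 4.625.
vegetable oil: 10 fl oz × 37/8 ≈ 46 fl oz
cornstarch: 2.5 cup × 37/8 ≈ 12 cup
powdered sugar: 3 tsp × 37/8 ≈ 14 tsp
peanut butter: 5 oz × 37/8 × 28.35 g/oz ≈ 656 g
raisins: 1 tsp × 37/8 ≈ 5 tsp
sour cream: 250 g × 37/8 ≈ 1156 g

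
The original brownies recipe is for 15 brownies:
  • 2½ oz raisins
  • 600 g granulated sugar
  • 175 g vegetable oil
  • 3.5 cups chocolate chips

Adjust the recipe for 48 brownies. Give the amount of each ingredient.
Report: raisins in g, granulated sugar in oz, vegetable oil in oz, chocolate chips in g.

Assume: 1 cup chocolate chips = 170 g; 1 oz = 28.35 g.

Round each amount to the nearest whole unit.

Scaling factor: 48/15 = 16/5 = 3.2.
raisins: 2.5 oz × 16/5 × 28.35 g/oz ≈ 227 g
granulated sugar: 600 g × 16/5 ÷ 28.35 g/oz ≈ 68 oz
vegetable oil: 175 g × 16/5 ÷ 28.35 g/oz ≈ 20 oz
chocolate chips: 3.5 cup × 16/5 × 170 g/cup = 1904 g

raisins: 227 g; granulated sugar: 68 oz; vegetable oil: 20 oz; chocolate chips: 1904 g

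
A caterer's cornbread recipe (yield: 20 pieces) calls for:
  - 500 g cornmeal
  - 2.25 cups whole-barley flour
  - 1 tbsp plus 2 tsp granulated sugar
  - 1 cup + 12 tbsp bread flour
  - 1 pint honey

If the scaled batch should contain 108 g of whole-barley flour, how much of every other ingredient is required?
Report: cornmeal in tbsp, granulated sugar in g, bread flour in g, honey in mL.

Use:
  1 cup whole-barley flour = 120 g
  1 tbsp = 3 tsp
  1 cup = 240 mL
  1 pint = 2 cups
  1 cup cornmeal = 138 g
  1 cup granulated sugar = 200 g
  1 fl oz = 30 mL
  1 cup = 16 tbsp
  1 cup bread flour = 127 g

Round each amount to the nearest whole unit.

cornmeal: 23 tbsp; granulated sugar: 8 g; bread flour: 89 g; honey: 192 mL

The original recipe has 270 g of whole-barley flour, so the scaling factor is 108 ÷ 270 = 2/5 = 0.4.
cornmeal: 500 g × 2/5 ÷ 138 g/cup × 16 tbsp/cup ≈ 23 tbsp
granulated sugar: (1 tbsp + 2 tsp = 5/3 tbsp) × 2/5 ÷ 16 tbsp/cup × 200 g/cup ≈ 8 g
bread flour: (1 cup + 12 tbsp = 1.75 cup) × 2/5 × 127 g/cup ≈ 89 g
honey: 1 pint × 2/5 × 2 cup/pint × 240 mL/cup = 192 mL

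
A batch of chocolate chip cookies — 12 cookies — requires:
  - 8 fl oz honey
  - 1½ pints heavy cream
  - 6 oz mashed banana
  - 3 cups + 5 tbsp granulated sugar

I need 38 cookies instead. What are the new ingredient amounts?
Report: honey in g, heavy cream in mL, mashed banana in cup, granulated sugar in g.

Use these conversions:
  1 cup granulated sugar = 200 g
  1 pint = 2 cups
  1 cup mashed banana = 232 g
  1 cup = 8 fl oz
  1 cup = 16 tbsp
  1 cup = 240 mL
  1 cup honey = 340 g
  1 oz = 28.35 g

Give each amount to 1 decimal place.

honey: 1076.7 g; heavy cream: 2280.0 mL; mashed banana: 2.3 cup; granulated sugar: 2097.9 g

Scaling factor: 38/12 = 19/6.
honey: 8 fl oz × 19/6 ÷ 8 fl oz/cup × 340 g/cup ≈ 1076.7 g
heavy cream: 1.5 pint × 19/6 × 2 cup/pint × 240 mL/cup = 2280.0 mL
mashed banana: 6 oz × 19/6 × 28.35 g/oz ÷ 232 g/cup ≈ 2.3 cup
granulated sugar: (3 cup + 5 tbsp = 3.3125 cup) × 19/6 × 200 g/cup ≈ 2097.9 g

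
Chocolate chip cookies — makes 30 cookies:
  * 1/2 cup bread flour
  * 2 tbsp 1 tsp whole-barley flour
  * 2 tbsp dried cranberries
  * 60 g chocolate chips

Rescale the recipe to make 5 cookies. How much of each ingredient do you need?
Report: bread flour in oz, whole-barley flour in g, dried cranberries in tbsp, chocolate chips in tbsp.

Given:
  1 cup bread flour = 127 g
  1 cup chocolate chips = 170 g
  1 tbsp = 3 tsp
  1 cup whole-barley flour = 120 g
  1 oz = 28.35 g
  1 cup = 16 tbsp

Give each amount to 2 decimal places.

bread flour: 0.37 oz; whole-barley flour: 2.92 g; dried cranberries: 0.33 tbsp; chocolate chips: 0.94 tbsp

Scaling factor: 5/30 = 1/6.
bread flour: 0.5 cup × 1/6 × 127 g/cup ÷ 28.35 g/oz ≈ 0.37 oz
whole-barley flour: (2 tbsp + 1 tsp = 7/3 tbsp) × 1/6 ÷ 16 tbsp/cup × 120 g/cup ≈ 2.92 g
dried cranberries: 2 tbsp × 1/6 ≈ 0.33 tbsp
chocolate chips: 60 g × 1/6 ÷ 170 g/cup × 16 tbsp/cup ≈ 0.94 tbsp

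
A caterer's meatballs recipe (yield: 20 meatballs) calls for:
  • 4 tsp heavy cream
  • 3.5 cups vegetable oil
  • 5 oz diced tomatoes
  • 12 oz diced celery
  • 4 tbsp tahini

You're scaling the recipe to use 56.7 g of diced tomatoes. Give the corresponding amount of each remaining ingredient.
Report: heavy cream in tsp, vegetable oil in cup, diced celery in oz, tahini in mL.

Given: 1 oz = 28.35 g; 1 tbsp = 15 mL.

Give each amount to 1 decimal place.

heavy cream: 1.6 tsp; vegetable oil: 1.4 cup; diced celery: 4.8 oz; tahini: 24.0 mL

The original recipe has 141.75 g of diced tomatoes, so the scaling factor is 56.7 ÷ 141.75 = 2/5 = 0.4.
heavy cream: 4 tsp × 2/5 = 1.6 tsp
vegetable oil: 3.5 cup × 2/5 = 1.4 cup
diced celery: 12 oz × 2/5 = 4.8 oz
tahini: 4 tbsp × 2/5 × 15 mL/tbsp = 24.0 mL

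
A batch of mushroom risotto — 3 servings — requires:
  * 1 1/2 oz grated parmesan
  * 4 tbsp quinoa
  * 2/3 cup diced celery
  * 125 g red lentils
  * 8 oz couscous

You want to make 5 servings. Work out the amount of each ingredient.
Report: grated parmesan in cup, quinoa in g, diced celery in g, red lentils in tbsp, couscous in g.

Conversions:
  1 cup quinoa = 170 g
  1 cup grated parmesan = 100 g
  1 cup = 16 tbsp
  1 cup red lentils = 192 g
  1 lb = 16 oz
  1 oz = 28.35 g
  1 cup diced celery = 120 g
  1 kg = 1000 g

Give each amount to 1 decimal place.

grated parmesan: 0.7 cup; quinoa: 70.8 g; diced celery: 133.3 g; red lentils: 17.4 tbsp; couscous: 378.0 g

Scaling factor: 5/3.
grated parmesan: 1.5 oz × 5/3 × 28.35 g/oz ÷ 100 g/cup ≈ 0.7 cup
quinoa: 4 tbsp × 5/3 ÷ 16 tbsp/cup × 170 g/cup ≈ 70.8 g
diced celery: 2/3 cup × 5/3 × 120 g/cup ≈ 133.3 g
red lentils: 125 g × 5/3 ÷ 192 g/cup × 16 tbsp/cup ≈ 17.4 tbsp
couscous: 8 oz × 5/3 × 28.35 g/oz = 378.0 g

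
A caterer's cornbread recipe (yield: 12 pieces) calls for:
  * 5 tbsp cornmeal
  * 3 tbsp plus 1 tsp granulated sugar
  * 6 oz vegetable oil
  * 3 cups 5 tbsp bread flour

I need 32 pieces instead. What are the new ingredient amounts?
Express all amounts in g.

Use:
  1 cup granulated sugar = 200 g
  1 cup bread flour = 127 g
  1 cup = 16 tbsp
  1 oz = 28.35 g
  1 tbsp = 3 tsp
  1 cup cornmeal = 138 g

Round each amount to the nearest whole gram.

Scaling factor: 32/12 = 8/3.
cornmeal: 5 tbsp × 8/3 ÷ 16 tbsp/cup × 138 g/cup = 115 g
granulated sugar: (3 tbsp + 1 tsp = 10/3 tbsp) × 8/3 ÷ 16 tbsp/cup × 200 g/cup ≈ 111 g
vegetable oil: 6 oz × 8/3 × 28.35 g/oz ≈ 454 g
bread flour: (3 cup + 5 tbsp = 3.3125 cup) × 8/3 × 127 g/cup ≈ 1122 g

cornmeal: 115 g; granulated sugar: 111 g; vegetable oil: 454 g; bread flour: 1122 g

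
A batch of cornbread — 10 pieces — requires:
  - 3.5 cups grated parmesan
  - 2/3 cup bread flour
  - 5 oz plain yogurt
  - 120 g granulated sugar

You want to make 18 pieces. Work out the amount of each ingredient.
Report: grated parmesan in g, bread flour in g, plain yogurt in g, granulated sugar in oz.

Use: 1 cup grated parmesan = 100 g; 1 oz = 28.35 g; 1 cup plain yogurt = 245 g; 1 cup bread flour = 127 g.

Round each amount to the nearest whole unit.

Scaling factor: 18/10 = 9/5 = 1.8.
grated parmesan: 3.5 cup × 9/5 × 100 g/cup = 630 g
bread flour: 2/3 cup × 9/5 × 127 g/cup ≈ 152 g
plain yogurt: 5 oz × 9/5 × 28.35 g/oz ≈ 255 g
granulated sugar: 120 g × 9/5 ÷ 28.35 g/oz ≈ 8 oz

grated parmesan: 630 g; bread flour: 152 g; plain yogurt: 255 g; granulated sugar: 8 oz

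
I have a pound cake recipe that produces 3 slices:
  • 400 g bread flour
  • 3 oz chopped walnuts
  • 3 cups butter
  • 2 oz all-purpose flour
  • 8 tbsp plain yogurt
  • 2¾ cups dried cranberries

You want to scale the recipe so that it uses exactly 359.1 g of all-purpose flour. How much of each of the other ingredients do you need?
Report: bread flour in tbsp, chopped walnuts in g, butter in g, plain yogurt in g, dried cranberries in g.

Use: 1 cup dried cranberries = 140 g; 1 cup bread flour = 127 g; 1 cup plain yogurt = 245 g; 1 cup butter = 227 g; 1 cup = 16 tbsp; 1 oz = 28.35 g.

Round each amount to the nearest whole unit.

The original recipe has 56.7 g of all-purpose flour, so the scaling factor is 359.1 ÷ 56.7 = 19/3.
bread flour: 400 g × 19/3 ÷ 127 g/cup × 16 tbsp/cup ≈ 319 tbsp
chopped walnuts: 3 oz × 19/3 × 28.35 g/oz ≈ 539 g
butter: 3 cup × 19/3 × 227 g/cup = 4313 g
plain yogurt: 8 tbsp × 19/3 ÷ 16 tbsp/cup × 245 g/cup ≈ 776 g
dried cranberries: 2.75 cup × 19/3 × 140 g/cup ≈ 2438 g

bread flour: 319 tbsp; chopped walnuts: 539 g; butter: 4313 g; plain yogurt: 776 g; dried cranberries: 2438 g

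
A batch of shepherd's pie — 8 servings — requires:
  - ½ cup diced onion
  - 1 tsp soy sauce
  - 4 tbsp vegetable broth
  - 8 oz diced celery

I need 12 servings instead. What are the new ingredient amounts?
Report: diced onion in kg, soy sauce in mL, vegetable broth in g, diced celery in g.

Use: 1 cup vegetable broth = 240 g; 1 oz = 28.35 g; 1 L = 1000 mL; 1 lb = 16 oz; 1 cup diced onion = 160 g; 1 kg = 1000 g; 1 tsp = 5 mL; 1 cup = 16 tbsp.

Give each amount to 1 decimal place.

Scaling factor: 12/8 = 3/2 = 1.5.
diced onion: 0.5 cup × 3/2 × 160 g/cup ÷ 1000 g/kg ≈ 0.1 kg
soy sauce: 1 tsp × 3/2 × 5 mL/tsp = 7.5 mL
vegetable broth: 4 tbsp × 3/2 ÷ 16 tbsp/cup × 240 g/cup = 90.0 g
diced celery: 8 oz × 3/2 × 28.35 g/oz = 340.2 g

diced onion: 0.1 kg; soy sauce: 7.5 mL; vegetable broth: 90.0 g; diced celery: 340.2 g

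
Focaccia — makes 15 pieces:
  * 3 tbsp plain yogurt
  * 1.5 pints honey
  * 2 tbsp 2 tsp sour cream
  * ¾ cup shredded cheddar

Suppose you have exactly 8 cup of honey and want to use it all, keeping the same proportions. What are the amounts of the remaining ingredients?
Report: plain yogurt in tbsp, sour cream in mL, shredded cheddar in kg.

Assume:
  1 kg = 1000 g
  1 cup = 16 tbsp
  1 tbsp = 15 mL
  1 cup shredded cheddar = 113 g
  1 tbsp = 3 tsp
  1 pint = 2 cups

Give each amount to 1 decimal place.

The original recipe has 3 cup of honey, so the scaling factor is 8 ÷ 3 = 8/3.
plain yogurt: 3 tbsp × 8/3 = 8.0 tbsp
sour cream: (2 tbsp + 2 tsp = 8/3 tbsp) × 8/3 × 15 mL/tbsp ≈ 106.7 mL
shredded cheddar: 0.75 cup × 8/3 × 113 g/cup ÷ 1000 g/kg ≈ 0.2 kg

plain yogurt: 8.0 tbsp; sour cream: 106.7 mL; shredded cheddar: 0.2 kg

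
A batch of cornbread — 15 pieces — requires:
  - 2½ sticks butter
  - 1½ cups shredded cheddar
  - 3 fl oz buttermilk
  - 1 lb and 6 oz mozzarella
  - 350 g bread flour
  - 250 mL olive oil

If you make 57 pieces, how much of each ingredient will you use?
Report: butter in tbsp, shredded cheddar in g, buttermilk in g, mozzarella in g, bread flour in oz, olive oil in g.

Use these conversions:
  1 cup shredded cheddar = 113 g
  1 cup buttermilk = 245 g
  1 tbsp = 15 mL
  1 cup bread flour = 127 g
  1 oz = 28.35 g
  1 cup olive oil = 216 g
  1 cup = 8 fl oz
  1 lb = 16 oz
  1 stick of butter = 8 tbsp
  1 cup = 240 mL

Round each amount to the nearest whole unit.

butter: 76 tbsp; shredded cheddar: 644 g; buttermilk: 349 g; mozzarella: 2370 g; bread flour: 47 oz; olive oil: 855 g

Scaling factor: 57/15 = 19/5 = 3.8.
butter: 2.5 stick × 19/5 × 8 tbsp/stick = 76 tbsp
shredded cheddar: 1.5 cup × 19/5 × 113 g/cup ≈ 644 g
buttermilk: 3 fl oz × 19/5 ÷ 8 fl oz/cup × 245 g/cup ≈ 349 g
mozzarella: (1 lb + 6 oz = 1.375 lb) × 19/5 × 16 oz/lb × 28.35 g/oz ≈ 2370 g
bread flour: 350 g × 19/5 ÷ 28.35 g/oz ≈ 47 oz
olive oil: 250 mL × 19/5 ÷ 240 mL/cup × 216 g/cup = 855 g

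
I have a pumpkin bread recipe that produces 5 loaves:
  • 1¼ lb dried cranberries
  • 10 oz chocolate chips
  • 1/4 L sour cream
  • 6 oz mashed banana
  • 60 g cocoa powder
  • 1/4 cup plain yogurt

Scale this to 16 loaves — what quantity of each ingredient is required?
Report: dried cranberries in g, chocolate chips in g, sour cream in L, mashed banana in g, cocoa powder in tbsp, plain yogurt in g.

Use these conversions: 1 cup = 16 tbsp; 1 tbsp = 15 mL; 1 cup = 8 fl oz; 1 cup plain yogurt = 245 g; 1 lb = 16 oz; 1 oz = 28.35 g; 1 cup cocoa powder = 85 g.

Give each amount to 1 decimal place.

Scaling factor: 16/5 = 3.2.
dried cranberries: 1.25 lb × 16/5 × 16 oz/lb × 28.35 g/oz = 1814.4 g
chocolate chips: 10 oz × 16/5 × 28.35 g/oz = 907.2 g
sour cream: 0.25 L × 16/5 = 0.8 L
mashed banana: 6 oz × 16/5 × 28.35 g/oz ≈ 544.3 g
cocoa powder: 60 g × 16/5 ÷ 85 g/cup × 16 tbsp/cup ≈ 36.1 tbsp
plain yogurt: 0.25 cup × 16/5 × 245 g/cup = 196.0 g

dried cranberries: 1814.4 g; chocolate chips: 907.2 g; sour cream: 0.8 L; mashed banana: 544.3 g; cocoa powder: 36.1 tbsp; plain yogurt: 196.0 g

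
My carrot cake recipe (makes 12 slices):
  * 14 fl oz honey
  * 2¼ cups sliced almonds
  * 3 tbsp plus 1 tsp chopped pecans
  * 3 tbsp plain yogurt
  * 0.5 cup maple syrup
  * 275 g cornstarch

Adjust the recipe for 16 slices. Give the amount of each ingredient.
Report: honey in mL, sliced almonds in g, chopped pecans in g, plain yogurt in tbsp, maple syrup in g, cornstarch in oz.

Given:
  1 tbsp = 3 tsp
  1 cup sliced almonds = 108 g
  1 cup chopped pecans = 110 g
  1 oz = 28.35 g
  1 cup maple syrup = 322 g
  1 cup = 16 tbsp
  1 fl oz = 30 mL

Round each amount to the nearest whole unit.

Scaling factor: 16/12 = 4/3.
honey: 14 fl oz × 4/3 × 30 mL/fl oz = 560 mL
sliced almonds: 2.25 cup × 4/3 × 108 g/cup = 324 g
chopped pecans: (3 tbsp + 1 tsp = 10/3 tbsp) × 4/3 ÷ 16 tbsp/cup × 110 g/cup ≈ 31 g
plain yogurt: 3 tbsp × 4/3 = 4 tbsp
maple syrup: 0.5 cup × 4/3 × 322 g/cup ≈ 215 g
cornstarch: 275 g × 4/3 ÷ 28.35 g/oz ≈ 13 oz

honey: 560 mL; sliced almonds: 324 g; chopped pecans: 31 g; plain yogurt: 4 tbsp; maple syrup: 215 g; cornstarch: 13 oz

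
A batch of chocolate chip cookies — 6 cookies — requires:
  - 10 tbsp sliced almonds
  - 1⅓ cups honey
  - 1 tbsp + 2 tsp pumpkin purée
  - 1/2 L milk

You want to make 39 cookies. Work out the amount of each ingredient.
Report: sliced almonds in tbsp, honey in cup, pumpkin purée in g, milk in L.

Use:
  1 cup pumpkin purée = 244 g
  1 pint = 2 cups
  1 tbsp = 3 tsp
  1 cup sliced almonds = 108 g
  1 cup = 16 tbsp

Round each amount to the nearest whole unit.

Scaling factor: 39/6 = 13/2 = 6.5.
sliced almonds: 10 tbsp × 13/2 = 65 tbsp
honey: 4/3 cup × 13/2 ≈ 9 cup
pumpkin purée: (1 tbsp + 2 tsp = 5/3 tbsp) × 13/2 ÷ 16 tbsp/cup × 244 g/cup ≈ 165 g
milk: 0.5 L × 13/2 ≈ 3 L

sliced almonds: 65 tbsp; honey: 9 cup; pumpkin purée: 165 g; milk: 3 L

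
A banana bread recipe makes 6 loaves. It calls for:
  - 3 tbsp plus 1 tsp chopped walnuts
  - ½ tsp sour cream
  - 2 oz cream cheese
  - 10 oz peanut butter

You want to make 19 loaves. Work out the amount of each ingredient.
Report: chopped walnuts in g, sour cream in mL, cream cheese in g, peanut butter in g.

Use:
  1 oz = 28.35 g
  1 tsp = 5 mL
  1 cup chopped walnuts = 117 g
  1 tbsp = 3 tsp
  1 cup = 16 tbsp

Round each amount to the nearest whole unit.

Scaling factor: 19/6.
chopped walnuts: (3 tbsp + 1 tsp = 10/3 tbsp) × 19/6 ÷ 16 tbsp/cup × 117 g/cup ≈ 77 g
sour cream: 0.5 tsp × 19/6 × 5 mL/tsp ≈ 8 mL
cream cheese: 2 oz × 19/6 × 28.35 g/oz ≈ 180 g
peanut butter: 10 oz × 19/6 × 28.35 g/oz ≈ 898 g

chopped walnuts: 77 g; sour cream: 8 mL; cream cheese: 180 g; peanut butter: 898 g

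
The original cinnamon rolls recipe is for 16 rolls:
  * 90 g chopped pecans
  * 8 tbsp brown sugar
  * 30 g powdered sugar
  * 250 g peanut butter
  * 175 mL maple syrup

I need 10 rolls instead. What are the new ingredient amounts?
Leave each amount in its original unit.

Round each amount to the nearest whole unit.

chopped pecans: 56 g; brown sugar: 5 tbsp; powdered sugar: 19 g; peanut butter: 156 g; maple syrup: 109 mL

Scaling factor: 10/16 = 5/8 = 0.625.
chopped pecans: 90 g × 5/8 ≈ 56 g
brown sugar: 8 tbsp × 5/8 = 5 tbsp
powdered sugar: 30 g × 5/8 ≈ 19 g
peanut butter: 250 g × 5/8 ≈ 156 g
maple syrup: 175 mL × 5/8 ≈ 109 mL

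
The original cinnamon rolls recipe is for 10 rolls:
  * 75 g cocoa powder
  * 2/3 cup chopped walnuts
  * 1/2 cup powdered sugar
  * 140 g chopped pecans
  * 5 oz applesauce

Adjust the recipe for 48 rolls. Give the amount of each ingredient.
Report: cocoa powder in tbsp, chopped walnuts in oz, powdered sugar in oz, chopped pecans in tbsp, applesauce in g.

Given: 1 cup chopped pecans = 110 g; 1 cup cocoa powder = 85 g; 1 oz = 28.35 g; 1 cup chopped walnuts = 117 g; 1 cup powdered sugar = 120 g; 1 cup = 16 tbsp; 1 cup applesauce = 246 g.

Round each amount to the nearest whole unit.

cocoa powder: 68 tbsp; chopped walnuts: 13 oz; powdered sugar: 10 oz; chopped pecans: 98 tbsp; applesauce: 680 g

Scaling factor: 48/10 = 24/5 = 4.8.
cocoa powder: 75 g × 24/5 ÷ 85 g/cup × 16 tbsp/cup ≈ 68 tbsp
chopped walnuts: 2/3 cup × 24/5 × 117 g/cup ÷ 28.35 g/oz ≈ 13 oz
powdered sugar: 0.5 cup × 24/5 × 120 g/cup ÷ 28.35 g/oz ≈ 10 oz
chopped pecans: 140 g × 24/5 ÷ 110 g/cup × 16 tbsp/cup ≈ 98 tbsp
applesauce: 5 oz × 24/5 × 28.35 g/oz ≈ 680 g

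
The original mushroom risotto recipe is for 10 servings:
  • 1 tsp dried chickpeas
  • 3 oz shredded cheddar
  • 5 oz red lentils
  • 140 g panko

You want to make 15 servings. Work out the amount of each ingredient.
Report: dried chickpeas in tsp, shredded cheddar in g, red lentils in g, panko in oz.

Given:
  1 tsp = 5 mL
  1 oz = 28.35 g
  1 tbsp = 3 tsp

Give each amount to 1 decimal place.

Scaling factor: 15/10 = 3/2 = 1.5.
dried chickpeas: 1 tsp × 3/2 = 1.5 tsp
shredded cheddar: 3 oz × 3/2 × 28.35 g/oz ≈ 127.6 g
red lentils: 5 oz × 3/2 × 28.35 g/oz ≈ 212.6 g
panko: 140 g × 3/2 ÷ 28.35 g/oz ≈ 7.4 oz

dried chickpeas: 1.5 tsp; shredded cheddar: 127.6 g; red lentils: 212.6 g; panko: 7.4 oz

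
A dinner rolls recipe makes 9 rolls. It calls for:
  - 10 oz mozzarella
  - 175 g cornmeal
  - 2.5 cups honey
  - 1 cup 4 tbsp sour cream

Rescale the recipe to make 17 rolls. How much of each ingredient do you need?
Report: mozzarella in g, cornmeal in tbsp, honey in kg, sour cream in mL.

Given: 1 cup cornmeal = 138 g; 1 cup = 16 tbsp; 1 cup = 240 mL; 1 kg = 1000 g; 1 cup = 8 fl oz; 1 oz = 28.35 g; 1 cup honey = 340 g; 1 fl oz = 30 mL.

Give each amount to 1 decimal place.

mozzarella: 535.5 g; cornmeal: 38.3 tbsp; honey: 1.6 kg; sour cream: 566.7 mL

Scaling factor: 17/9.
mozzarella: 10 oz × 17/9 × 28.35 g/oz = 535.5 g
cornmeal: 175 g × 17/9 ÷ 138 g/cup × 16 tbsp/cup ≈ 38.3 tbsp
honey: 2.5 cup × 17/9 × 340 g/cup ÷ 1000 g/kg ≈ 1.6 kg
sour cream: (1 cup + 4 tbsp = 1.25 cup) × 17/9 × 240 mL/cup ≈ 566.7 mL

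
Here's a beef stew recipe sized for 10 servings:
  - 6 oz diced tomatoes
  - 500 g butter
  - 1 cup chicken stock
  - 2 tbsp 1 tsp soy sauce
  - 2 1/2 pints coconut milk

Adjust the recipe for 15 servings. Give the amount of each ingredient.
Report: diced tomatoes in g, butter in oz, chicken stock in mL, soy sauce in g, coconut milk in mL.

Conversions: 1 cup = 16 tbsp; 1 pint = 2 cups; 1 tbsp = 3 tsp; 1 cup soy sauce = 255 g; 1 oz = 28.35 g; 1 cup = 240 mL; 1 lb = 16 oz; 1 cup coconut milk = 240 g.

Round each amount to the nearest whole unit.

diced tomatoes: 255 g; butter: 26 oz; chicken stock: 360 mL; soy sauce: 56 g; coconut milk: 1800 mL

Scaling factor: 15/10 = 3/2 = 1.5.
diced tomatoes: 6 oz × 3/2 × 28.35 g/oz ≈ 255 g
butter: 500 g × 3/2 ÷ 28.35 g/oz ≈ 26 oz
chicken stock: 1 cup × 3/2 × 240 mL/cup = 360 mL
soy sauce: (2 tbsp + 1 tsp = 7/3 tbsp) × 3/2 ÷ 16 tbsp/cup × 255 g/cup ≈ 56 g
coconut milk: 2.5 pint × 3/2 × 2 cup/pint × 240 mL/cup = 1800 mL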